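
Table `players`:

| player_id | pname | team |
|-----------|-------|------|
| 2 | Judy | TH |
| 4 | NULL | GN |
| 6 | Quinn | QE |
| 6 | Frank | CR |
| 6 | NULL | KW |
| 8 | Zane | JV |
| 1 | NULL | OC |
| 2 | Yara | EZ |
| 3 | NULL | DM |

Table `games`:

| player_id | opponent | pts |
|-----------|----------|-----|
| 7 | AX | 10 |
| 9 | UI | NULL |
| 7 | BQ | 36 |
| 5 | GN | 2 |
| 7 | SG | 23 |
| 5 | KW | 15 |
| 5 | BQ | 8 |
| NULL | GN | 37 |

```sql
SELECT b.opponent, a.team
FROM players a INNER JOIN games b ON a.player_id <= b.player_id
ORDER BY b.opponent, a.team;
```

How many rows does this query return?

INNER JOIN keeps only pairs where the ON condition holds.
Matching on a.player_id <= b.player_id. A NULL in a compared column never satisfies the condition.
Matched pairs: 48.
Total: 48 rows.

48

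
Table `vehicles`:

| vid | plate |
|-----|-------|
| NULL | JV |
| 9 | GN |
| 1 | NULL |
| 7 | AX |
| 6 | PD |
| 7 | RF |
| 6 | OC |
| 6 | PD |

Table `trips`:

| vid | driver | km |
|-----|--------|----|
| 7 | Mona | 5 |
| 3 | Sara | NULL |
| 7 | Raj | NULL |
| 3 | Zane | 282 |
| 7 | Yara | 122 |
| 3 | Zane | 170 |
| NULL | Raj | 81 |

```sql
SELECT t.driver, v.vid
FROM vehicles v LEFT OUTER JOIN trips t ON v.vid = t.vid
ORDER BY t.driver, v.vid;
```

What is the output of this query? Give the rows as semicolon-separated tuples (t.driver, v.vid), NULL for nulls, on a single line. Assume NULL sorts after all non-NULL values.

(Mona, 7); (Mona, 7); (Raj, 7); (Raj, 7); (Yara, 7); (Yara, 7); (NULL, 1); (NULL, 6); (NULL, 6); (NULL, 6); (NULL, 9); (NULL, NULL)

LEFT JOIN keeps every row from `vehicles`; unmatched rows get NULL for `trips`'s columns.
Matching on v.vid = t.vid. A NULL in a compared column never satisfies the condition.
Matched pairs: 6; unmatched v rows kept: 6.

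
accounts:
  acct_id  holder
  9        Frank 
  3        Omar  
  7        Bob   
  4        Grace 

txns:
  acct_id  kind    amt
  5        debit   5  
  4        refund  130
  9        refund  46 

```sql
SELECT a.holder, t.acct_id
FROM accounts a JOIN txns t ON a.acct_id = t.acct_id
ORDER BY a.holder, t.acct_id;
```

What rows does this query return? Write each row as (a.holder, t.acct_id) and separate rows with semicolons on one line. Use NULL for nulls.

INNER JOIN keeps only pairs where the ON condition holds.
Matching on a.acct_id = t.acct_id.
Matched pairs: 2.

(Frank, 9); (Grace, 4)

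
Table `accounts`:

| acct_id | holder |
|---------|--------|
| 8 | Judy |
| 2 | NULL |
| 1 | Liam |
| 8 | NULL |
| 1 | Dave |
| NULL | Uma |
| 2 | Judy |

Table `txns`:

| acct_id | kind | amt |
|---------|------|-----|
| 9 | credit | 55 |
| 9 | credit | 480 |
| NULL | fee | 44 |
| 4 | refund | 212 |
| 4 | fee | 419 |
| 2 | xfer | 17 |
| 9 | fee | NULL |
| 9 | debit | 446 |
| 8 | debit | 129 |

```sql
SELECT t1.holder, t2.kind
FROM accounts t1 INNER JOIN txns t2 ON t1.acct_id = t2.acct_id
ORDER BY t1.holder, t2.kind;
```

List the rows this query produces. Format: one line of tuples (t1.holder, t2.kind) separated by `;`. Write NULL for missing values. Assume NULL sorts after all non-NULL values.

INNER JOIN keeps only pairs where the ON condition holds.
Matching on t1.acct_id = t2.acct_id. A NULL in a compared column never satisfies the condition.
Matched pairs: 4.

(Judy, debit); (Judy, xfer); (NULL, debit); (NULL, xfer)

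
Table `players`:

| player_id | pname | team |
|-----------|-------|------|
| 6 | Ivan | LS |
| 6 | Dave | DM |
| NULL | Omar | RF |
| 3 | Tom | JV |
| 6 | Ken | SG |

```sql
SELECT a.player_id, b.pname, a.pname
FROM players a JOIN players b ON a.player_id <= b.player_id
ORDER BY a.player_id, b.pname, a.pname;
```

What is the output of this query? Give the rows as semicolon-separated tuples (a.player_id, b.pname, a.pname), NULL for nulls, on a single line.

INNER JOIN keeps only pairs where the ON condition holds.
Matching on a.player_id <= b.player_id. A NULL in a compared column never satisfies the condition.
Matched pairs: 13.

(3, Dave, Tom); (3, Ivan, Tom); (3, Ken, Tom); (3, Tom, Tom); (6, Dave, Dave); (6, Dave, Ivan); (6, Dave, Ken); (6, Ivan, Dave); (6, Ivan, Ivan); (6, Ivan, Ken); (6, Ken, Dave); (6, Ken, Ivan); (6, Ken, Ken)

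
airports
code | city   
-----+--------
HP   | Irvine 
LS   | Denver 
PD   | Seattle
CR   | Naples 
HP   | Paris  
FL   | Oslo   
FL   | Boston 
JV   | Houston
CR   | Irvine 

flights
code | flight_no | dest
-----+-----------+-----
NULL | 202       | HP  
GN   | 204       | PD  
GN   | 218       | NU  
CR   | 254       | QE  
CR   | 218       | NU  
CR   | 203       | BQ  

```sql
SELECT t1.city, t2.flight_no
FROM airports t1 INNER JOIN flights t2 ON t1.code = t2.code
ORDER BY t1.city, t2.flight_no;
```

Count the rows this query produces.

6

INNER JOIN keeps only pairs where the ON condition holds.
Matching on t1.code = t2.code. A NULL in a compared column never satisfies the condition.
Matched pairs: 6.
Total: 6 rows.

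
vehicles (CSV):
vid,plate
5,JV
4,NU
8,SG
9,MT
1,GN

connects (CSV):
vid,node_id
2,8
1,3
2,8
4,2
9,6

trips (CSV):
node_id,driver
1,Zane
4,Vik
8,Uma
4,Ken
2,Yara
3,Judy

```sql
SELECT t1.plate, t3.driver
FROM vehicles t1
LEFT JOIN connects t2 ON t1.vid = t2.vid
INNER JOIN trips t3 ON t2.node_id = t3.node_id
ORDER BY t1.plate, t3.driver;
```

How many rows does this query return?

2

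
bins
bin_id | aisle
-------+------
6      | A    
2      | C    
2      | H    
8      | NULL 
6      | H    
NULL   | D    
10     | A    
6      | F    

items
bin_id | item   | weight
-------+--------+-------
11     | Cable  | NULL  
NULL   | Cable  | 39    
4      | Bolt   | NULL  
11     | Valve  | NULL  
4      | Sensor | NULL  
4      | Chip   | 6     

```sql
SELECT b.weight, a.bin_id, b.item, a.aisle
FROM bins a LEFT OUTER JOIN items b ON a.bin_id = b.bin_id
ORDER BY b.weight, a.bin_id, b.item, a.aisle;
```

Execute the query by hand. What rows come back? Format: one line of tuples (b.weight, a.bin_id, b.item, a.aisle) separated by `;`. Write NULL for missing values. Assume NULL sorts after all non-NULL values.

LEFT JOIN keeps every row from `bins`; unmatched rows get NULL for `items`'s columns.
Matching on a.bin_id = b.bin_id. A NULL in a compared column never satisfies the condition.
- a[0] bin_id=6 → no match; kept with NULLs on the b side.
- a[1] bin_id=2 → no match; kept with NULLs on the b side.
- a[2] bin_id=2 → no match; kept with NULLs on the b side.
- a[3] bin_id=8 → no match; kept with NULLs on the b side.
- a[4] bin_id=6 → no match; kept with NULLs on the b side.
- a[5] bin_id=NULL → no match; kept with NULLs on the b side.
- a[6] bin_id=10 → no match; kept with NULLs on the b side.
- a[7] bin_id=6 → no match; kept with NULLs on the b side.
After projecting and ordering:
b.weight | a.bin_id | b.item | a.aisle
NULL | 2 | NULL | C
NULL | 2 | NULL | H
NULL | 6 | NULL | A
NULL | 6 | NULL | F
NULL | 6 | NULL | H
NULL | 8 | NULL | NULL
NULL | 10 | NULL | A
NULL | NULL | NULL | D

(NULL, 2, NULL, C); (NULL, 2, NULL, H); (NULL, 6, NULL, A); (NULL, 6, NULL, F); (NULL, 6, NULL, H); (NULL, 8, NULL, NULL); (NULL, 10, NULL, A); (NULL, NULL, NULL, D)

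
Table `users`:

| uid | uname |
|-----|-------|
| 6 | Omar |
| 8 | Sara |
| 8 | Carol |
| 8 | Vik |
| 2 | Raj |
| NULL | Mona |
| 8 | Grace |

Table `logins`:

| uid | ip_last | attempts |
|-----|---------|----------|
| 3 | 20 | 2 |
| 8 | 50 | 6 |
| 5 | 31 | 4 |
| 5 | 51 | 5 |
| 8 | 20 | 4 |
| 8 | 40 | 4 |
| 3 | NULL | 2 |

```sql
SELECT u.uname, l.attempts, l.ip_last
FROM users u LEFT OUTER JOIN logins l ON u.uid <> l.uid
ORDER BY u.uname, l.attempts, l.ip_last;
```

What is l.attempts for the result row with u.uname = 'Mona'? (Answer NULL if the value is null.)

LEFT JOIN keeps every row from `users`; unmatched rows get NULL for `logins`'s columns.
Matching on u.uid <> l.uid. A NULL in a compared column never satisfies the condition.
- u (uid=6) pairs with 7 row(s) of l.
- u (uid=8) pairs with 4 row(s) of l.
- u (uid=8) pairs with 4 row(s) of l.
- u (uid=8) pairs with 4 row(s) of l.
- u (uid=2) pairs with 7 row(s) of l.
- u (uid=NULL) has no partner → padded with NULL.
- u (uid=8) pairs with 4 row(s) of l.

NULL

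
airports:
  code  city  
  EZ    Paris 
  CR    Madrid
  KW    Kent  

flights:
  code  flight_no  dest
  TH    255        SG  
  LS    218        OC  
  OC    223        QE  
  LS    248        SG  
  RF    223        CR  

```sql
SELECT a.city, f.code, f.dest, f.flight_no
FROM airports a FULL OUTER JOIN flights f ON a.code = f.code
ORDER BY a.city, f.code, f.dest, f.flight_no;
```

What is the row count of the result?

FULL OUTER JOIN keeps every row from both sides; unmatched rows get NULL for the other side's columns.
Matching on a.code = f.code.
- a row (code=EZ): no match → kept, f columns NULL.
- a row (code=CR): no match → kept, f columns NULL.
- a row (code=KW): no match → kept, f columns NULL.
- plus 5 unmatched f row(s), each kept with NULL a columns.
Total: 0 matched + 8 padded = 8 rows.

8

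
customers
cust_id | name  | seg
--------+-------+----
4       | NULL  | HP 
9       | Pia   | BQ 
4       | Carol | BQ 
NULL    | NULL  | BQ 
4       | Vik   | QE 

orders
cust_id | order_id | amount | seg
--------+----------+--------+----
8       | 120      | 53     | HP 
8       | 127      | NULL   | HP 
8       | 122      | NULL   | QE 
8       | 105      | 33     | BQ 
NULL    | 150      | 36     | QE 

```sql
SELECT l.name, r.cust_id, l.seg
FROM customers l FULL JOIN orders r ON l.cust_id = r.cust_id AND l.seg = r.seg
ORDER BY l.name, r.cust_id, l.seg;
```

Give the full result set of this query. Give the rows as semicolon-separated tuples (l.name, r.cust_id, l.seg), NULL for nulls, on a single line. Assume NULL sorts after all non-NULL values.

(Carol, NULL, BQ); (Pia, NULL, BQ); (Vik, NULL, QE); (NULL, 8, NULL); (NULL, 8, NULL); (NULL, 8, NULL); (NULL, 8, NULL); (NULL, NULL, BQ); (NULL, NULL, HP); (NULL, NULL, NULL)

FULL OUTER JOIN keeps every row from both sides; unmatched rows get NULL for the other side's columns.
Matching on l.cust_id = r.cust_id AND l.seg = r.seg. A NULL in a compared column never satisfies the condition.
- cust_id=4, seg=HP: no r row matches, row kept with r columns NULL.
- cust_id=9, seg=BQ: no r row matches, row kept with r columns NULL.
- cust_id=4, seg=BQ: no r row matches, row kept with r columns NULL.
- cust_id=NULL, seg=BQ: no r row matches, row kept with r columns NULL.
- cust_id=4, seg=QE: no r row matches, row kept with r columns NULL.
- plus 5 unmatched r row(s), each kept with NULL l columns.
After projecting and ordering:
l.name | r.cust_id | l.seg
Carol | NULL | BQ
Pia | NULL | BQ
Vik | NULL | QE
NULL | 8 | NULL
NULL | 8 | NULL
NULL | 8 | NULL
NULL | 8 | NULL
NULL | NULL | BQ
NULL | NULL | HP
NULL | NULL | NULL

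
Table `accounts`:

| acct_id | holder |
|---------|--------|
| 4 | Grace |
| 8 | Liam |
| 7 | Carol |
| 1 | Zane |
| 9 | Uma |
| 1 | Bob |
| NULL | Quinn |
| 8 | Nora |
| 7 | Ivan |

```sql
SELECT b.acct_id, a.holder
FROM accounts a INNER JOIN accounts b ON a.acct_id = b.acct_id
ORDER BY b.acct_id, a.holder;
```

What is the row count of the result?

14

INNER JOIN keeps only pairs where the ON condition holds.
Matching on a.acct_id = b.acct_id. A NULL in a compared column never satisfies the condition.
Matched pairs: 14.
Total: 14 rows.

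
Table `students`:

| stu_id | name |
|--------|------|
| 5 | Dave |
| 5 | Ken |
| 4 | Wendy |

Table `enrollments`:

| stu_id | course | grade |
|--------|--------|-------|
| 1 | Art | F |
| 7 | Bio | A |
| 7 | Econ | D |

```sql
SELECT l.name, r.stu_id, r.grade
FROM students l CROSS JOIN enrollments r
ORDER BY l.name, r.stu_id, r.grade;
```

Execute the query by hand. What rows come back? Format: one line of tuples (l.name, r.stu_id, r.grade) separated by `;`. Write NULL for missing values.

CROSS JOIN pairs every row of `students` with every row of `enrollments`: 3 × 3 = 9 rows.

(Dave, 1, F); (Dave, 7, A); (Dave, 7, D); (Ken, 1, F); (Ken, 7, A); (Ken, 7, D); (Wendy, 1, F); (Wendy, 7, A); (Wendy, 7, D)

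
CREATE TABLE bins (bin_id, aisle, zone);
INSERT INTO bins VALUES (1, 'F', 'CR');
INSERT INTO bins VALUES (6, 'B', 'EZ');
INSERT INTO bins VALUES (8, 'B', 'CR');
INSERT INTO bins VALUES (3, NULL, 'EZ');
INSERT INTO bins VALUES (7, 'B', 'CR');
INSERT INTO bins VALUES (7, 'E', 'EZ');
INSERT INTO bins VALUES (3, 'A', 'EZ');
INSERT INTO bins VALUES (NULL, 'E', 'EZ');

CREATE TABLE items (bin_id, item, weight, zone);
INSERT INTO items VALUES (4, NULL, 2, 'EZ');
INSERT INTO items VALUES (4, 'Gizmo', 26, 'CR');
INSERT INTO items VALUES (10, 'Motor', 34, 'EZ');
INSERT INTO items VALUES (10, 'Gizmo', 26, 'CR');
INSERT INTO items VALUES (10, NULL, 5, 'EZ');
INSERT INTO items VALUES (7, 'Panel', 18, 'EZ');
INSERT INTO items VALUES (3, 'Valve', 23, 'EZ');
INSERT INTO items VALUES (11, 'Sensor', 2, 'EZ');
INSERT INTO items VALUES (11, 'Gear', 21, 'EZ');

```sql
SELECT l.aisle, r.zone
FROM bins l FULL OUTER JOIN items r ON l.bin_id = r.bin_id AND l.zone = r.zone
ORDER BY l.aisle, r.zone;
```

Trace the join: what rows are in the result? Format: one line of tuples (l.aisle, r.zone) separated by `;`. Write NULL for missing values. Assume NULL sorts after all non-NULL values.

FULL OUTER JOIN keeps every row from both sides; unmatched rows get NULL for the other side's columns.
Matching on l.bin_id = r.bin_id AND l.zone = r.zone. A NULL in a compared column never satisfies the condition.
- l row (bin_id=1, zone=CR): no match → kept, r columns NULL.
- l row (bin_id=6, zone=EZ): no match → kept, r columns NULL.
- l row (bin_id=8, zone=CR): no match → kept, r columns NULL.
- l row (bin_id=3, zone=EZ): matches 1 r row(s) → 1 output row(s).
- l row (bin_id=7, zone=CR): no match → kept, r columns NULL.
- l row (bin_id=7, zone=EZ): matches 1 r row(s) → 1 output row(s).
- l row (bin_id=3, zone=EZ): matches 1 r row(s) → 1 output row(s).
- l row (bin_id=NULL, zone=EZ): no match → kept, r columns NULL.
- plus 7 unmatched r row(s), each kept with NULL l columns.

(A, EZ); (B, NULL); (B, NULL); (B, NULL); (E, EZ); (E, NULL); (F, NULL); (NULL, CR); (NULL, CR); (NULL, EZ); (NULL, EZ); (NULL, EZ); (NULL, EZ); (NULL, EZ); (NULL, EZ)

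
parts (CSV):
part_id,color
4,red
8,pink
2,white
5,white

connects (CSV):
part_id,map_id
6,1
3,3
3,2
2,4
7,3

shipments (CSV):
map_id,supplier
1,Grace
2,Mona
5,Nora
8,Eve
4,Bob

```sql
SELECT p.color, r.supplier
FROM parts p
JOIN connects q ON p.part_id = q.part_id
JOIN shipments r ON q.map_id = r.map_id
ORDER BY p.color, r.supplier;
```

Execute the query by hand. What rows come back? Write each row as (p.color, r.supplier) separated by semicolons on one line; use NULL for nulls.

(white, Bob)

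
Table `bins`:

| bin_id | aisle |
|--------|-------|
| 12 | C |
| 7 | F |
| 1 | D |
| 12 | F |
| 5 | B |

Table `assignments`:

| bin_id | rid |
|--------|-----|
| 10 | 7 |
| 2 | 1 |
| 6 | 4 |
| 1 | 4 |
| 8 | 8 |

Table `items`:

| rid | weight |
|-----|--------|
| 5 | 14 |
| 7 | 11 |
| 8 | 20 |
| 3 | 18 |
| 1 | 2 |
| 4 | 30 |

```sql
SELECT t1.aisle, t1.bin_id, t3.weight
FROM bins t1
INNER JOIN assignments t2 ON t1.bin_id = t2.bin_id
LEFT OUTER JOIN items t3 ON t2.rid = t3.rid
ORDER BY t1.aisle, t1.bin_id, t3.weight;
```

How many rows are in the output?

1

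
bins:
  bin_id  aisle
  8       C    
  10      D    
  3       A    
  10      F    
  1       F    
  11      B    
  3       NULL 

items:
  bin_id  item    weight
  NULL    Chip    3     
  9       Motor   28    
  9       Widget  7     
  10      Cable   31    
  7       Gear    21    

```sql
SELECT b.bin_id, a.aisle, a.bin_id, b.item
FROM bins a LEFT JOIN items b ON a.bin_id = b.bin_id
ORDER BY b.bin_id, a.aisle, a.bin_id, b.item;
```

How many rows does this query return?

LEFT JOIN keeps every row from `bins`; unmatched rows get NULL for `items`'s columns.
Matching on a.bin_id = b.bin_id. A NULL in a compared column never satisfies the condition.
- a row (bin_id=8): no match → kept, b columns NULL.
- a row (bin_id=10): matches 1 b row(s) → 1 output row(s).
- a row (bin_id=3): no match → kept, b columns NULL.
- a row (bin_id=10): matches 1 b row(s) → 1 output row(s).
- a row (bin_id=1): no match → kept, b columns NULL.
- a row (bin_id=11): no match → kept, b columns NULL.
- a row (bin_id=3): no match → kept, b columns NULL.
Total: 2 matched + 5 padded = 7 rows.

7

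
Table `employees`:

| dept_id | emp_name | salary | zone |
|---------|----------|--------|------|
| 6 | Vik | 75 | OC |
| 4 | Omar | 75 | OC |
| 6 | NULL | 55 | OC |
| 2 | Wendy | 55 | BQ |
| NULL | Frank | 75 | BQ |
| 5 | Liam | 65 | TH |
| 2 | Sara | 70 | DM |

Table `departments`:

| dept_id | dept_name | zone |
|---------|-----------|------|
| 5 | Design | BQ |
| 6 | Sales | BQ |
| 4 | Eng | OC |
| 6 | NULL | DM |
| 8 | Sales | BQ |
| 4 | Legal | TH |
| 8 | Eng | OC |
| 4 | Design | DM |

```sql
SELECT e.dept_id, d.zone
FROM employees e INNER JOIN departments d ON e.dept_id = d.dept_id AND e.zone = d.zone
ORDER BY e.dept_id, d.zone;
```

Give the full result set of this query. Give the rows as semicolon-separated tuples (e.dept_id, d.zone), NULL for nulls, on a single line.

INNER JOIN keeps only pairs where the ON condition holds.
Matching on e.dept_id = d.dept_id AND e.zone = d.zone. A NULL in a compared column never satisfies the condition.
- dept_id=6, zone=OC: no matching d row, dropped.
- dept_id=4, zone=OC: 1 matching d row(s), so 1 row(s) emitted.
- dept_id=6, zone=OC: no matching d row, dropped.
- dept_id=2, zone=BQ: no matching d row, dropped.
- dept_id=NULL, zone=BQ: no matching d row, dropped.
- dept_id=5, zone=TH: no matching d row, dropped.
- dept_id=2, zone=DM: no matching d row, dropped.
After projecting and ordering:
e.dept_id | d.zone
4 | OC

(4, OC)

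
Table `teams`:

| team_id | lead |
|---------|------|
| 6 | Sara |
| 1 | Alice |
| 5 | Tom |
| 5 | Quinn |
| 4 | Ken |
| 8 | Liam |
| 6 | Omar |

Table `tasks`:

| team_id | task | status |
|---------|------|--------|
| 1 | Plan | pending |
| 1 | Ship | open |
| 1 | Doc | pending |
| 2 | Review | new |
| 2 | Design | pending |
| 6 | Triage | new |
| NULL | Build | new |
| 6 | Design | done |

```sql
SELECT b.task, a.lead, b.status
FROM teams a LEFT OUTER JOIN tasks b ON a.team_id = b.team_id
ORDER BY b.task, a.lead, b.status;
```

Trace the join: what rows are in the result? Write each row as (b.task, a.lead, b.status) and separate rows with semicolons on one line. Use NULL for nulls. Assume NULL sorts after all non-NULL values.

LEFT JOIN keeps every row from `teams`; unmatched rows get NULL for `tasks`'s columns.
Matching on a.team_id = b.team_id. A NULL in a compared column never satisfies the condition.
- a (team_id=6) pairs with 2 row(s) of b.
- a (team_id=1) pairs with 3 row(s) of b.
- a (team_id=5) has no partner → padded with NULL.
- a (team_id=5) has no partner → padded with NULL.
- a (team_id=4) has no partner → padded with NULL.
- a (team_id=8) has no partner → padded with NULL.
- a (team_id=6) pairs with 2 row(s) of b.

(Design, Omar, done); (Design, Sara, done); (Doc, Alice, pending); (Plan, Alice, pending); (Ship, Alice, open); (Triage, Omar, new); (Triage, Sara, new); (NULL, Ken, NULL); (NULL, Liam, NULL); (NULL, Quinn, NULL); (NULL, Tom, NULL)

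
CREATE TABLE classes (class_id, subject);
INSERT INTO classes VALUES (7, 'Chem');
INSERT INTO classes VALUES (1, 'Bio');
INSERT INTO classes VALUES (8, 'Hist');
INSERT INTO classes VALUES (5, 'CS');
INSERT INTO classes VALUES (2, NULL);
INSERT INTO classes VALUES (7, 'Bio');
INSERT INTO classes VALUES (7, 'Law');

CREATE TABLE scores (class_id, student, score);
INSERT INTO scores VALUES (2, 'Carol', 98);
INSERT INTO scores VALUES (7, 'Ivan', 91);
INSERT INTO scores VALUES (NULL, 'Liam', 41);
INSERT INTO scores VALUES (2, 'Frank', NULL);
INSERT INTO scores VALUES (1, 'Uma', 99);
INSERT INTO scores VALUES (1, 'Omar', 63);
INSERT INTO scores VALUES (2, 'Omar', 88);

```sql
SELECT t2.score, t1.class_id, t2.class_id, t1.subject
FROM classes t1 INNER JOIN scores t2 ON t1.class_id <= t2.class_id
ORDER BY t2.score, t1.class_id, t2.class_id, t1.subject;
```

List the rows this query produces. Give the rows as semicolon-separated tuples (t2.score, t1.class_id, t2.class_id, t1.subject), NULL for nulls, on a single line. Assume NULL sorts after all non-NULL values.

(63, 1, 1, Bio); (88, 1, 2, Bio); (88, 2, 2, NULL); (91, 1, 7, Bio); (91, 2, 7, NULL); (91, 5, 7, CS); (91, 7, 7, Bio); (91, 7, 7, Chem); (91, 7, 7, Law); (98, 1, 2, Bio); (98, 2, 2, NULL); (99, 1, 1, Bio); (NULL, 1, 2, Bio); (NULL, 2, 2, NULL)

INNER JOIN keeps only pairs where the ON condition holds.
Matching on t1.class_id <= t2.class_id. A NULL in a compared column never satisfies the condition.
Matched pairs: 14.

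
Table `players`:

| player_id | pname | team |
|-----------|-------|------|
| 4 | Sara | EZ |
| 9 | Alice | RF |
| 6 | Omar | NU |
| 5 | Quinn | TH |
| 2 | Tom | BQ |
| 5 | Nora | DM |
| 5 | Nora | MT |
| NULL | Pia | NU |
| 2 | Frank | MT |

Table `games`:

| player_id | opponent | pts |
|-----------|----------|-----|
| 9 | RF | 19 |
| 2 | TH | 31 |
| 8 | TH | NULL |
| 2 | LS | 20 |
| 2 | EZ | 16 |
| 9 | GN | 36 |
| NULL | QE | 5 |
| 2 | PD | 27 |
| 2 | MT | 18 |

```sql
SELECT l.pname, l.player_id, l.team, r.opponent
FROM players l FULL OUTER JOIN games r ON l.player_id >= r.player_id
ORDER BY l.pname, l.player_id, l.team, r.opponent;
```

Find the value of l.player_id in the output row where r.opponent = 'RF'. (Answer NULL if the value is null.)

FULL OUTER JOIN keeps every row from both sides; unmatched rows get NULL for the other side's columns.
Matching on l.player_id >= r.player_id. A NULL in a compared column never satisfies the condition.
- l row (player_id=4): matches 5 r row(s) → 5 output row(s).
- l row (player_id=9): matches 8 r row(s) → 8 output row(s).
- l row (player_id=6): matches 5 r row(s) → 5 output row(s).
- l row (player_id=5): matches 5 r row(s) → 5 output row(s).
- l row (player_id=2): matches 5 r row(s) → 5 output row(s).
- l row (player_id=5): matches 5 r row(s) → 5 output row(s).
- l row (player_id=5): matches 5 r row(s) → 5 output row(s).
- l row (player_id=NULL): no match → kept, r columns NULL.
- l row (player_id=2): matches 5 r row(s) → 5 output row(s).
- plus 1 unmatched r row(s), each kept with NULL l columns.

9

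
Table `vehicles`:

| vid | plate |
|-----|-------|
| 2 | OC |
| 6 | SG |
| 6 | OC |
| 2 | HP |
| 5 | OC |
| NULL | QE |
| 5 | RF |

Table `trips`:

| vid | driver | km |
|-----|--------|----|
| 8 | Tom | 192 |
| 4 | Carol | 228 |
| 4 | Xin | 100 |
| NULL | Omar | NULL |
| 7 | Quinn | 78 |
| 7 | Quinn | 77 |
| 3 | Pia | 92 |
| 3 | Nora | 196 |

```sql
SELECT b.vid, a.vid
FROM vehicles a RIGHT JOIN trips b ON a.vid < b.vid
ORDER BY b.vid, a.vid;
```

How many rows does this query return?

RIGHT JOIN keeps every row from `trips`; unmatched rows get NULL for `vehicles`'s columns.
Matching on a.vid < b.vid. A NULL in a compared column never satisfies the condition.
Matched pairs: 26; unmatched b rows kept: 1.
Total: 26 matched + 1 padded = 27 rows.

27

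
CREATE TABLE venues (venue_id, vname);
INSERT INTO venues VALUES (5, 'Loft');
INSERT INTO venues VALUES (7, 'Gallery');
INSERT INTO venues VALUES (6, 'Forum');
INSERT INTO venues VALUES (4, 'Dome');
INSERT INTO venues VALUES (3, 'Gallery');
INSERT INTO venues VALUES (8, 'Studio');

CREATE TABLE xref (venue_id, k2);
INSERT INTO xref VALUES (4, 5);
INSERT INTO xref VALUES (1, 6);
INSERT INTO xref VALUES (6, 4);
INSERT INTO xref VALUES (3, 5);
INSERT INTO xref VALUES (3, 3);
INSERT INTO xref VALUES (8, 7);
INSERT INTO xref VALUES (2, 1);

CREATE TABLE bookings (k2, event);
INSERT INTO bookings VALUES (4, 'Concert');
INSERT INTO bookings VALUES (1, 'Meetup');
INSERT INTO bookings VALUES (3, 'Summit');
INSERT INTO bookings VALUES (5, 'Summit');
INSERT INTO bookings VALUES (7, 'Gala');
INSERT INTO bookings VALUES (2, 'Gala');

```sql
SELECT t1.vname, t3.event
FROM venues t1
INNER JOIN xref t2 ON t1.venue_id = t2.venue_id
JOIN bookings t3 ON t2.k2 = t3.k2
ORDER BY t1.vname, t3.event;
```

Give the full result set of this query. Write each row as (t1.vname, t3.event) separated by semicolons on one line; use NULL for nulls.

Evaluate left to right. First `venues t1 INNER JOIN xref t2` on venue_id: 5 row(s).
Then INNER JOIN `bookings t3` on k2: keep only rows whose t2.k2 appears in t3.

(Dome, Summit); (Forum, Concert); (Gallery, Summit); (Gallery, Summit); (Studio, Gala)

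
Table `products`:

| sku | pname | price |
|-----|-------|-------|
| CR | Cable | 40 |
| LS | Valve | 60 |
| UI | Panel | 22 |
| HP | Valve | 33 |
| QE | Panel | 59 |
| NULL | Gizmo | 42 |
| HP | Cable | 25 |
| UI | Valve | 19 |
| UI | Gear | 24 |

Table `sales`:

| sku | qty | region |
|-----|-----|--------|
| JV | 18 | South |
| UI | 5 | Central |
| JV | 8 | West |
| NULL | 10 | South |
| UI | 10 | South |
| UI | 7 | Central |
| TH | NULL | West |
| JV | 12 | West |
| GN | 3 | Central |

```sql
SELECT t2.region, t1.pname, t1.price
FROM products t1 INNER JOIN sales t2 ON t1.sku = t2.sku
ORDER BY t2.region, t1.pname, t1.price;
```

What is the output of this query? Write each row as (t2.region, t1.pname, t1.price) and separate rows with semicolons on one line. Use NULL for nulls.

(Central, Gear, 24); (Central, Gear, 24); (Central, Panel, 22); (Central, Panel, 22); (Central, Valve, 19); (Central, Valve, 19); (South, Gear, 24); (South, Panel, 22); (South, Valve, 19)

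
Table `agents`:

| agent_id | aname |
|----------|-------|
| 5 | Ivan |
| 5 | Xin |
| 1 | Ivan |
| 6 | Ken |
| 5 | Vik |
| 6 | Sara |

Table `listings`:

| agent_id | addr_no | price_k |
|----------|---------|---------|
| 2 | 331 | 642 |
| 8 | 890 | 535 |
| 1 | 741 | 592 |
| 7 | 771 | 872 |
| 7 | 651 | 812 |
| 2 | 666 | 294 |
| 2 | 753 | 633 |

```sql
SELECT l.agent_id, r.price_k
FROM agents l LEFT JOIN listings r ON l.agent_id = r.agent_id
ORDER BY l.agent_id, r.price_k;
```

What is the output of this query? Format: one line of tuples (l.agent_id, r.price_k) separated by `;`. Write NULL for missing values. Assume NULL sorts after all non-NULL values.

(1, 592); (5, NULL); (5, NULL); (5, NULL); (6, NULL); (6, NULL)

LEFT JOIN keeps every row from `agents`; unmatched rows get NULL for `listings`'s columns.
Matching on l.agent_id = r.agent_id.
- l row (agent_id=5): no match → kept, r columns NULL.
- l row (agent_id=5): no match → kept, r columns NULL.
- l row (agent_id=1): matches 1 r row(s) → 1 output row(s).
- l row (agent_id=6): no match → kept, r columns NULL.
- l row (agent_id=5): no match → kept, r columns NULL.
- l row (agent_id=6): no match → kept, r columns NULL.
After projecting and ordering:
l.agent_id | r.price_k
1 | 592
5 | NULL
5 | NULL
5 | NULL
6 | NULL
6 | NULL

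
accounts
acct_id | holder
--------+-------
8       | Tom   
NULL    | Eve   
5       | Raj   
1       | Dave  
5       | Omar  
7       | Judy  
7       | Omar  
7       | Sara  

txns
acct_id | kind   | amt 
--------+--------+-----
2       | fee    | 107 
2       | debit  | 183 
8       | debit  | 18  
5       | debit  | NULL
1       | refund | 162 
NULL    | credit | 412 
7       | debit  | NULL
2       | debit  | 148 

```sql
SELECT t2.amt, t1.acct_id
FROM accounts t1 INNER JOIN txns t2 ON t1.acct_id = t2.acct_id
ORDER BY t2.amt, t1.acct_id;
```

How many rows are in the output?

7

INNER JOIN keeps only pairs where the ON condition holds.
Matching on t1.acct_id = t2.acct_id. A NULL in a compared column never satisfies the condition.
- acct_id=8: 1 matching t2 row(s), so 1 row(s) emitted.
- acct_id=NULL: no matching t2 row, dropped.
- acct_id=5: 1 matching t2 row(s), so 1 row(s) emitted.
- acct_id=1: 1 matching t2 row(s), so 1 row(s) emitted.
- acct_id=5: 1 matching t2 row(s), so 1 row(s) emitted.
- acct_id=7: 1 matching t2 row(s), so 1 row(s) emitted.
- acct_id=7: 1 matching t2 row(s), so 1 row(s) emitted.
- acct_id=7: 1 matching t2 row(s), so 1 row(s) emitted.
Total: 7 rows.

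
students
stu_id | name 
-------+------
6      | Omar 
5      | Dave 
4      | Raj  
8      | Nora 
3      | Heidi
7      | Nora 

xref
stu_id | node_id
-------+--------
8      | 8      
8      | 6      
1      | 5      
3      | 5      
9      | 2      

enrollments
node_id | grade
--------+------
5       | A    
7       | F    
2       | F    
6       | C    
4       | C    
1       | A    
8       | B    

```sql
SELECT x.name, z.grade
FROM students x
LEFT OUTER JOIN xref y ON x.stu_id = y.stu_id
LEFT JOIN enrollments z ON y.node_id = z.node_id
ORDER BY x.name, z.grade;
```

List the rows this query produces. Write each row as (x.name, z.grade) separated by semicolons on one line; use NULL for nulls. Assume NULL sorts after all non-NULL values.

Evaluate left to right. First `students x LEFT JOIN xref y` on stu_id: 7 row(s).
Then LEFT JOIN `enrollments z` on node_id: each of those 7 rows is kept; rows whose y.node_id has no match in z get NULL for z's columns.

(Dave, NULL); (Heidi, A); (Nora, B); (Nora, C); (Nora, NULL); (Omar, NULL); (Raj, NULL)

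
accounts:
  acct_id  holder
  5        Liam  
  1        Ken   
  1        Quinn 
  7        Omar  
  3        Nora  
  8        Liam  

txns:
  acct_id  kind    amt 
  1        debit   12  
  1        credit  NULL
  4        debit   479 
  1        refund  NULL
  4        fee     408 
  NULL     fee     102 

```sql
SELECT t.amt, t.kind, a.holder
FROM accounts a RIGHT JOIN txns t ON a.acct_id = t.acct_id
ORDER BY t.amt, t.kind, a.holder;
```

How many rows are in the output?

RIGHT JOIN keeps every row from `txns`; unmatched rows get NULL for `accounts`'s columns.
Matching on a.acct_id = t.acct_id. A NULL in a compared column never satisfies the condition.
- a row (acct_id=5): no match.
- a row (acct_id=1): matches 3 t row(s) → 3 output row(s).
- a row (acct_id=1): matches 3 t row(s) → 3 output row(s).
- a row (acct_id=7): no match.
- a row (acct_id=3): no match.
- a row (acct_id=8): no match.
- 3 t row(s) had no a match → kept, a columns NULL.
Total: 6 matched + 3 padded = 9 rows.

9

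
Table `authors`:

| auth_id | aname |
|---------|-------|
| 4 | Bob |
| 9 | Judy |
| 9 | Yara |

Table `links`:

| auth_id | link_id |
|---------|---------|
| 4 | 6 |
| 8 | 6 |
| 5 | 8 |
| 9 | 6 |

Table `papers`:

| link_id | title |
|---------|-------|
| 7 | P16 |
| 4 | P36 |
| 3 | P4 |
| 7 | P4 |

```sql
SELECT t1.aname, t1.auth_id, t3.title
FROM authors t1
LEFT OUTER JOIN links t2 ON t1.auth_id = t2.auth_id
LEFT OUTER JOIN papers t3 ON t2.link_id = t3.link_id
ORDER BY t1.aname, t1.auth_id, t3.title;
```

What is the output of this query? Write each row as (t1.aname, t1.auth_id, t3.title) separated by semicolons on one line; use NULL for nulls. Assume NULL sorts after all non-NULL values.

Step 1 — t1 LEFT JOIN t2 on auth_id → 3 row(s).
Then LEFT JOIN `papers t3` on link_id: each of those 3 rows is kept; rows whose t2.link_id has no match in t3 get NULL for t3's columns.

(Bob, 4, NULL); (Judy, 9, NULL); (Yara, 9, NULL)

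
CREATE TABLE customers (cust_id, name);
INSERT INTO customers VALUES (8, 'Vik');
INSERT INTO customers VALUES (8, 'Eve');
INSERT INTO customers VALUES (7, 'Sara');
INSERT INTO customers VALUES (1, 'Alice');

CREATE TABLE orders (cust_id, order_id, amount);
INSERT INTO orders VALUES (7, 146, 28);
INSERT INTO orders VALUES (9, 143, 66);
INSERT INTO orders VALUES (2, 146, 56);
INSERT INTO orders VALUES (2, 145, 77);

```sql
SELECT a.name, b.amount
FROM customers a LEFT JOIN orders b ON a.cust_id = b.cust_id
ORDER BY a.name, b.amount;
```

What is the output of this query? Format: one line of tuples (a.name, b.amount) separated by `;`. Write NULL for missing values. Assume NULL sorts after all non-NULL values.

LEFT JOIN keeps every row from `customers`; unmatched rows get NULL for `orders`'s columns.
Matching on a.cust_id = b.cust_id.
Matched pairs: 1; unmatched a rows kept: 3.

(Alice, NULL); (Eve, NULL); (Sara, 28); (Vik, NULL)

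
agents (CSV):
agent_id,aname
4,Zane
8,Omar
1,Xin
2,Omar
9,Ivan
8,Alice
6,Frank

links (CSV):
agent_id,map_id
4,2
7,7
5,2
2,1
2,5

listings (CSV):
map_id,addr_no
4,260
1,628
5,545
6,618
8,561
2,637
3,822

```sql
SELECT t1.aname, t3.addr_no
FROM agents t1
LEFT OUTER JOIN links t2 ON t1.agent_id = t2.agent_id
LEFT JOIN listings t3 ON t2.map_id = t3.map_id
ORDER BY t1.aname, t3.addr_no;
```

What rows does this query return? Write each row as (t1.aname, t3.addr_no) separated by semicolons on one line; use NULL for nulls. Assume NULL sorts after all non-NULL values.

Evaluate left to right. First `agents t1 LEFT JOIN links t2` on agent_id: 8 row(s).
Then LEFT JOIN `listings t3` on map_id: each of those 8 rows is kept; rows whose t2.map_id has no match in t3 get NULL for t3's columns.

(Alice, NULL); (Frank, NULL); (Ivan, NULL); (Omar, 545); (Omar, 628); (Omar, NULL); (Xin, NULL); (Zane, 637)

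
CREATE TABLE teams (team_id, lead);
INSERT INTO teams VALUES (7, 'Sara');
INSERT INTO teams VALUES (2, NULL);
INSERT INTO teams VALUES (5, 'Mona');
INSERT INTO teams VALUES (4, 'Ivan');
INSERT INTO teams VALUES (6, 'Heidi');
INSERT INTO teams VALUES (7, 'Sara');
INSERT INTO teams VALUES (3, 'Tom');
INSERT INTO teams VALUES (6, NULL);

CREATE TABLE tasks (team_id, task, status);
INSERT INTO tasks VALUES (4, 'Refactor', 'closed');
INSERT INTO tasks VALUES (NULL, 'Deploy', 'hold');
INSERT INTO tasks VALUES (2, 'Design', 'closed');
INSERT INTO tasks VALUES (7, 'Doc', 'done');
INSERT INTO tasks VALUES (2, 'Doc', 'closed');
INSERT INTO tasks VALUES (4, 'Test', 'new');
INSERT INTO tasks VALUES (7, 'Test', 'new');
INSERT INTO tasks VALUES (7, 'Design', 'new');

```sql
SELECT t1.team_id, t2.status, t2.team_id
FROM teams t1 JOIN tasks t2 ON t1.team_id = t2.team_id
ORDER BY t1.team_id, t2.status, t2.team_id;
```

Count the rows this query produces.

10

INNER JOIN keeps only pairs where the ON condition holds.
Matching on t1.team_id = t2.team_id. A NULL in a compared column never satisfies the condition.
Matched pairs: 10.
Total: 10 rows.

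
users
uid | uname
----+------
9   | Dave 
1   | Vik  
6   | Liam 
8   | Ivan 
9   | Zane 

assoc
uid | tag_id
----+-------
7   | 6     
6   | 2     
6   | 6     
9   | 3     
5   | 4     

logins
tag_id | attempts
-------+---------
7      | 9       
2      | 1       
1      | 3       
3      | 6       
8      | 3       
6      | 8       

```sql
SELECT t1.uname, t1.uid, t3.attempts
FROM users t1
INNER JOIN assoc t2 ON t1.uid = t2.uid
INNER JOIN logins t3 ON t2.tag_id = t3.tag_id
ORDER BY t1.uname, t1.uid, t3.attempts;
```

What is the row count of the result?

4

Evaluate left to right. First `users t1 INNER JOIN assoc t2` on uid: 4 row(s).
Then INNER JOIN `logins t3` on tag_id: keep only rows whose t2.tag_id appears in t3.
Result: 4 row(s).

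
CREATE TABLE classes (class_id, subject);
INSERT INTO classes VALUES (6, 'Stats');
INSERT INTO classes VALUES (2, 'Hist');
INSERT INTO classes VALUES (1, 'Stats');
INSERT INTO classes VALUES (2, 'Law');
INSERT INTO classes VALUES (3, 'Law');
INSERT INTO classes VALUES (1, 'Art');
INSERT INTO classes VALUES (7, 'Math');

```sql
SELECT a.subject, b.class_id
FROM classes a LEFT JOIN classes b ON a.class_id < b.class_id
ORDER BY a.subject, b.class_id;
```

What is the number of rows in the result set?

20

LEFT JOIN keeps every row from `classes a`; unmatched rows get NULL for `classes b`'s columns.
Matching on a.class_id < b.class_id.
- a (class_id=6) pairs with 1 row(s) of b.
- a (class_id=2) pairs with 3 row(s) of b.
- a (class_id=1) pairs with 5 row(s) of b.
- a (class_id=2) pairs with 3 row(s) of b.
- a (class_id=3) pairs with 2 row(s) of b.
- a (class_id=1) pairs with 5 row(s) of b.
- a (class_id=7) has no partner → padded with NULL.
Total: 19 matched + 1 padded = 20 rows.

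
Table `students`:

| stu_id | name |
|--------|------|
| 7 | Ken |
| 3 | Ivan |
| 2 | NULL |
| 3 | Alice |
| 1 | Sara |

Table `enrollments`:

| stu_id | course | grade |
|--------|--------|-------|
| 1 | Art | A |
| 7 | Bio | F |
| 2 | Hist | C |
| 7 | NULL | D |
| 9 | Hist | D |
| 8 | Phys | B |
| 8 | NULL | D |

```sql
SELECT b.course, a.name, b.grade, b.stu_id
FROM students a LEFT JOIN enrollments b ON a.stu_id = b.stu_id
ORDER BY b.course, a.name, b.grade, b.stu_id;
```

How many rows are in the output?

6

LEFT JOIN keeps every row from `students`; unmatched rows get NULL for `enrollments`'s columns.
Matching on a.stu_id = b.stu_id.
Matched pairs: 4; unmatched a rows kept: 2.
Total: 4 matched + 2 padded = 6 rows.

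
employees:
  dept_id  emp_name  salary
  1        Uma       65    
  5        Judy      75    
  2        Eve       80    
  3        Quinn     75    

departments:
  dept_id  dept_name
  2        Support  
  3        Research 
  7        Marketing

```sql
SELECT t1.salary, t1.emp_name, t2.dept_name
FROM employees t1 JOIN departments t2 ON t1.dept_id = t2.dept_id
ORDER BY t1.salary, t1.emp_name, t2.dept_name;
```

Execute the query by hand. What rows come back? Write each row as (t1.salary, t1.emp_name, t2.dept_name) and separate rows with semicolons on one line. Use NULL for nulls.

INNER JOIN keeps only pairs where the ON condition holds.
Matching on t1.dept_id = t2.dept_id.
- t1 (dept_id=1) has no partner → excluded.
- t1 (dept_id=5) has no partner → excluded.
- t1 (dept_id=2) pairs with 1 row(s) of t2.
- t1 (dept_id=3) pairs with 1 row(s) of t2.
After projecting and ordering:
t1.salary | t1.emp_name | t2.dept_name
75 | Quinn | Research
80 | Eve | Support

(75, Quinn, Research); (80, Eve, Support)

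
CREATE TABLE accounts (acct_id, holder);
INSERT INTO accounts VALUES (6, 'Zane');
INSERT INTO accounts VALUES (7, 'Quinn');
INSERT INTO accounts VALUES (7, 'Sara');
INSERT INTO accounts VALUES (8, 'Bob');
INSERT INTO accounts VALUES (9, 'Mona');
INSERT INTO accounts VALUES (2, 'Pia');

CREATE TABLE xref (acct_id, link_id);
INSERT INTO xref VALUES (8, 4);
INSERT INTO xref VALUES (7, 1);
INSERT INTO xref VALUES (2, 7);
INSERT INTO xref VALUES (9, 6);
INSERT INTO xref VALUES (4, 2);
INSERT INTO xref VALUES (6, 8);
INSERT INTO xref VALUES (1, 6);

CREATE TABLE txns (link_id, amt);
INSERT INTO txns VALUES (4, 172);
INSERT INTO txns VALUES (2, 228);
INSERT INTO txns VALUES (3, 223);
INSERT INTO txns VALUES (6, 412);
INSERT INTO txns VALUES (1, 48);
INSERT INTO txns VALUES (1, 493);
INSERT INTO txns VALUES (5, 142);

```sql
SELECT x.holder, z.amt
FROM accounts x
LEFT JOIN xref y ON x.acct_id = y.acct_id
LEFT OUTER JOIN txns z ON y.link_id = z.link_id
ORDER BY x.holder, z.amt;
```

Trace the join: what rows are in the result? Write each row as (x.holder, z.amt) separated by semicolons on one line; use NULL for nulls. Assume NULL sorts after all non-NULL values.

(Bob, 172); (Mona, 412); (Pia, NULL); (Quinn, 48); (Quinn, 493); (Sara, 48); (Sara, 493); (Zane, NULL)

Step 1 — x LEFT JOIN y on acct_id → 6 row(s).
Then LEFT JOIN `txns z` on link_id: each of those 6 rows is kept; rows whose y.link_id has no match in z get NULL for z's columns.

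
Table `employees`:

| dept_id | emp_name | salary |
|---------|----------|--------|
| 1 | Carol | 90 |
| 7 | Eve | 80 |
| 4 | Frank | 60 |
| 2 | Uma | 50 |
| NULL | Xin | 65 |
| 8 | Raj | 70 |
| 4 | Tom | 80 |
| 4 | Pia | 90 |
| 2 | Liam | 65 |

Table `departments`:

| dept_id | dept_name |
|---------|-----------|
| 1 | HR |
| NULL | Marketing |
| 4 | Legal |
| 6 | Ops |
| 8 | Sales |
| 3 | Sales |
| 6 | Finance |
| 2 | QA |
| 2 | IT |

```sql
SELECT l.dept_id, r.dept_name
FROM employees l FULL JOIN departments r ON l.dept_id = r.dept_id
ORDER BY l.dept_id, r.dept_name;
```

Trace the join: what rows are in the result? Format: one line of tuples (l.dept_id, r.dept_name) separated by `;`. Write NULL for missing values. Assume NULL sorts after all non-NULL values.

(1, HR); (2, IT); (2, IT); (2, QA); (2, QA); (4, Legal); (4, Legal); (4, Legal); (7, NULL); (8, Sales); (NULL, Finance); (NULL, Marketing); (NULL, Ops); (NULL, Sales); (NULL, NULL)

FULL OUTER JOIN keeps every row from both sides; unmatched rows get NULL for the other side's columns.
Matching on l.dept_id = r.dept_id. A NULL in a compared column never satisfies the condition.
- l row (dept_id=1): matches 1 r row(s) → 1 output row(s).
- l row (dept_id=7): no match → kept, r columns NULL.
- l row (dept_id=4): matches 1 r row(s) → 1 output row(s).
- l row (dept_id=2): matches 2 r row(s) → 2 output row(s).
- l row (dept_id=NULL): no match → kept, r columns NULL.
- l row (dept_id=8): matches 1 r row(s) → 1 output row(s).
- l row (dept_id=4): matches 1 r row(s) → 1 output row(s).
- l row (dept_id=4): matches 1 r row(s) → 1 output row(s).
- l row (dept_id=2): matches 2 r row(s) → 2 output row(s).
- 4 row(s) from r found no l partner → padded with NULL.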